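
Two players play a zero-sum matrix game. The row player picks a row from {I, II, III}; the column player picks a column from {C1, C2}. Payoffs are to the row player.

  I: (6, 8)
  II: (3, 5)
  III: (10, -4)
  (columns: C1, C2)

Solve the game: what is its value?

Row minima: I → 6, II → 3, III → -4; maximin = 6.
Column maxima: C1 → 10, C2 → 8; minimax = 8.
6 ≠ 8, so there is no saddle point; optimal play is mixed.
II is strictly dominated by I, so the row player never plays it.
On the remaining 2×2 (I, III vs C1, C2):
Let the row player play I with probability p. Expected payoff against C1: 6p + 10(1−p) = −4p + 10; against C2: 8p + (-4)(1−p) = 12p − 4.
Setting these equal: −4p + 10 = 12p − 4 ⇒ −16p = -14 ⇒ p = 7/8, and the value is (-4)·(7/8) + 10 = 13/2.
For the column player: with q = P(C1), equating I's and III's payoffs gives −2q + 8 = 14q − 4 ⇒ q = 3/4.

13/2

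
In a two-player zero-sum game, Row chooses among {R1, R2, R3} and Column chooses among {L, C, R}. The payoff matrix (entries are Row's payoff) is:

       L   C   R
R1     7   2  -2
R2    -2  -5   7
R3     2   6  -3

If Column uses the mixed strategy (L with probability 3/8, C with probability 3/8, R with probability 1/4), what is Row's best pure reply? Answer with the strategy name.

Expected payoff of R1: (3/8)·7 + (3/8)·2 + (1/4)·(-2) = 23/8.
Expected payoff of R2: (3/8)·(-2) + (3/8)·(-5) + (1/4)·7 = -7/8.
Expected payoff of R3: (3/8)·2 + (3/8)·6 + (1/4)·(-3) = 9/4.
The largest is 23/8, so Row's best response is R1.

R1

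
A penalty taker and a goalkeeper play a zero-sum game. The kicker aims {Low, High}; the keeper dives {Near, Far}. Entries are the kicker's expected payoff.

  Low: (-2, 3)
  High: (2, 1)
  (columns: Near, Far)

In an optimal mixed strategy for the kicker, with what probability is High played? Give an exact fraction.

Row minima: Low → -2, High → 1; maximin = 1.
Column maxima: Near → 2, Far → 3; minimax = 2.
1 ≠ 2, so there is no saddle point; optimal play is mixed.
Let the kicker play Low with probability p. Expected payoff against Near: (-2)p + 2(1−p) = −4p + 2; against Far: 3p + 1(1−p) = 2p + 1.
Setting these equal: −4p + 2 = 2p + 1 ⇒ −6p = -1 ⇒ p = 1/6, and the value is (-4)·(1/6) + 2 = 4/3.
For the keeper: with q = P(Near), equating Low's and High's payoffs gives −5q + 3 = q + 1 ⇒ q = 1/3.

5/6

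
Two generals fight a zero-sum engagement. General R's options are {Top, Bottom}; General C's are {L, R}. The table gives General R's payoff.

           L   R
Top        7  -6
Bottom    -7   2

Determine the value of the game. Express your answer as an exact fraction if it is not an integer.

Row minima: Top → -6, Bottom → -7; maximin = -6.
Column maxima: L → 7, R → 2; minimax = 2.
-6 ≠ 2, so there is no saddle point; optimal play is mixed.
Let General R play Top with probability p. Expected payoff against L: 7p + (-7)(1−p) = 14p − 7; against R: (-6)p + 2(1−p) = −8p + 2.
Setting these equal: 14p − 7 = −8p + 2 ⇒ 22p = 9 ⇒ p = 9/22, and the value is (14)·(9/22) − 7 = -14/11.
For General C: with q = P(L), equating Top's and Bottom's payoffs gives 13q − 6 = −9q + 2 ⇒ q = 4/11.

-14/11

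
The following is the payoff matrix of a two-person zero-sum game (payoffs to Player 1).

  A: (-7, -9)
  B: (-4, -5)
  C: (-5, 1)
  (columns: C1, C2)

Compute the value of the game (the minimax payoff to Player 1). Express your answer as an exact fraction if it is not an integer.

-29/7

Row minima: A → -9, B → -5, C → -5; maximin = -5.
Column maxima: C1 → -4, C2 → 1; minimax = -4.
-5 ≠ -4, so there is no saddle point; optimal play is mixed.
A is strictly dominated by B, so Player 1 never plays it.
On the remaining 2×2 (B, C vs C1, C2):
Let Player 1 play B with probability p. Expected payoff against C1: (-4)p + (-5)(1−p) = p − 5; against C2: (-5)p + 1(1−p) = −6p + 1.
Setting these equal: p − 5 = −6p + 1 ⇒ 7p = 6 ⇒ p = 6/7, and the value is (1)·(6/7) − 5 = -29/7.
For Player 2: with q = P(C1), equating B's and C's payoffs gives q − 5 = −6q + 1 ⇒ q = 6/7.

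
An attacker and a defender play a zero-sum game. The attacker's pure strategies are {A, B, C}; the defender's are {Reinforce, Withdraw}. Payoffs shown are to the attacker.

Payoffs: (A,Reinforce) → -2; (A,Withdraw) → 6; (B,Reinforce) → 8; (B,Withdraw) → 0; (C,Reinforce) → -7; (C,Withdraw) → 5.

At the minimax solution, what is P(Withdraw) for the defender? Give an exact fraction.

5/8

Row minima: A → -2, B → 0, C → -7; maximin = 0.
Column maxima: Reinforce → 8, Withdraw → 6; minimax = 6.
0 ≠ 6, so there is no saddle point; optimal play is mixed.
C is strictly dominated by A, so the attacker never plays it.
On the remaining 2×2 (A, B vs Reinforce, Withdraw):
Let the attacker play A with probability p. Expected payoff against Reinforce: (-2)p + 8(1−p) = −10p + 8; against Withdraw: 6p + 0(1−p) = 6p.
Setting these equal: −10p + 8 = 6p ⇒ −16p = -8 ⇒ p = 1/2, and the value is (-10)·(1/2) + 8 = 3.
For the defender: with q = P(Reinforce), equating A's and B's payoffs gives −8q + 6 = 8q ⇒ q = 3/8.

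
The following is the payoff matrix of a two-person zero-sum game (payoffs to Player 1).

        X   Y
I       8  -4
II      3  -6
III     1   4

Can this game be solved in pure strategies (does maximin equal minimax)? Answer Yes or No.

Row minima: I → -4, II → -6, III → 1; maximin = 1.
Column maxima: X → 8, Y → 4; minimax = 4.
1 ≠ 4, so no pure-strategy equilibrium exists.

No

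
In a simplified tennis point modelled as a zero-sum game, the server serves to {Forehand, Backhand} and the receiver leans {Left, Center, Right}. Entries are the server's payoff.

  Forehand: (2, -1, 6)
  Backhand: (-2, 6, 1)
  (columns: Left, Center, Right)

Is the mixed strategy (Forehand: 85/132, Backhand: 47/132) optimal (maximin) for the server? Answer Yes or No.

No

Against Left this mix gives (85/132)·2 + (47/132)·(-2) = 19/33.
Against Center this mix gives (85/132)·(-1) + (47/132)·6 = 197/132.
Against Right this mix gives (85/132)·6 + (47/132)·1 = 557/132.
The receiver will play Left, holding the server to 19/33. Shifting weight toward the row that does better against Left would raise this floor (the equalizing mix achieves 10/11 against both Left and Center), so the proposed strategy is not optimal.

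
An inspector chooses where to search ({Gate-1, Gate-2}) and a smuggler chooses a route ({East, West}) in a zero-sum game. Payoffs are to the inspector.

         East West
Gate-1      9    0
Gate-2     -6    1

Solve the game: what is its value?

Row minima: Gate-1 → 0, Gate-2 → -6; maximin = 0.
Column maxima: East → 9, West → 1; minimax = 1.
0 ≠ 1, so there is no saddle point; optimal play is mixed.
Let the inspector play Gate-1 with probability p. Expected payoff against East: 9p + (-6)(1−p) = 15p − 6; against West: 0p + 1(1−p) = −p + 1.
Setting these equal: 15p − 6 = −p + 1 ⇒ 16p = 7 ⇒ p = 7/16, and the value is (15)·(7/16) − 6 = 9/16.
For the smuggler: with q = P(East), equating Gate-1's and Gate-2's payoffs gives 9q = −7q + 1 ⇒ q = 1/16.

9/16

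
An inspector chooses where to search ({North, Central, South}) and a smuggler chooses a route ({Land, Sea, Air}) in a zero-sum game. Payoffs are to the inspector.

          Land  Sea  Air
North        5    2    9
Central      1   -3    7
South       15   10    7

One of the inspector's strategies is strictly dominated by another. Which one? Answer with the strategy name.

North gives a strictly higher payoff than Central against every column: 5 > 1, 2 > -3, 9 > 7.
So Central is strictly dominated and the inspector never plays it.

Central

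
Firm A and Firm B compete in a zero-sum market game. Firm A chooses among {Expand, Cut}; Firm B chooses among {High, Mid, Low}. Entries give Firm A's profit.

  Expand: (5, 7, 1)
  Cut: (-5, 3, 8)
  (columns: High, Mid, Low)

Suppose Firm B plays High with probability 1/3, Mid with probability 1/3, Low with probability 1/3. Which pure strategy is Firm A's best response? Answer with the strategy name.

Expand

Expected payoff of Expand: (1/3)·5 + (1/3)·7 + (1/3)·1 = 13/3.
Expected payoff of Cut: (1/3)·(-5) + (1/3)·3 + (1/3)·8 = 2.
The largest is 13/3, so Firm A's best response is Expand.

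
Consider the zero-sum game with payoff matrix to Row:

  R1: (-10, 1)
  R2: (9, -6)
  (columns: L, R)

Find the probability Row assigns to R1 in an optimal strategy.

Row minima: R1 → -10, R2 → -6; maximin = -6.
Column maxima: L → 9, R → 1; minimax = 1.
-6 ≠ 1, so there is no saddle point; optimal play is mixed.
Let Row play R1 with probability p. Expected payoff against L: (-10)p + 9(1−p) = −19p + 9; against R: 1p + (-6)(1−p) = 7p − 6.
Setting these equal: −19p + 9 = 7p − 6 ⇒ −26p = -15 ⇒ p = 15/26, and the value is (-19)·(15/26) + 9 = -51/26.
For Column: with q = P(L), equating R1's and R2's payoffs gives −11q + 1 = 15q − 6 ⇒ q = 7/26.

15/26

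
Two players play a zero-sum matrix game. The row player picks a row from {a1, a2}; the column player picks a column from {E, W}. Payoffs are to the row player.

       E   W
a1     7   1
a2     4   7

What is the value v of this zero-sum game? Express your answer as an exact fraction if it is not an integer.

5

Row minima: a1 → 1, a2 → 4; maximin = 4.
Column maxima: E → 7, W → 7; minimax = 7.
4 ≠ 7, so there is no saddle point; optimal play is mixed.
Let the row player play a1 with probability p. Expected payoff against E: 7p + 4(1−p) = 3p + 4; against W: 1p + 7(1−p) = −6p + 7.
Setting these equal: 3p + 4 = −6p + 7 ⇒ 9p = 3 ⇒ p = 1/3, and the value is (3)·(1/3) + 4 = 5.
For the column player: with q = P(E), equating a1's and a2's payoffs gives 6q + 1 = −3q + 7 ⇒ q = 2/3.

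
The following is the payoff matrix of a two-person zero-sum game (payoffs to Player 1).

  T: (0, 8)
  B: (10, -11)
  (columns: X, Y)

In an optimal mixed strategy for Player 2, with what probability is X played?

Row minima: T → 0, B → -11; maximin = 0.
Column maxima: X → 10, Y → 8; minimax = 8.
0 ≠ 8, so there is no saddle point; optimal play is mixed.
Let Player 1 play T with probability p. Expected payoff against X: 0p + 10(1−p) = −10p + 10; against Y: 8p + (-11)(1−p) = 19p − 11.
Setting these equal: −10p + 10 = 19p − 11 ⇒ −29p = -21 ⇒ p = 21/29, and the value is (-10)·(21/29) + 10 = 80/29.
For Player 2: with q = P(X), equating T's and B's payoffs gives −8q + 8 = 21q − 11 ⇒ q = 19/29.

19/29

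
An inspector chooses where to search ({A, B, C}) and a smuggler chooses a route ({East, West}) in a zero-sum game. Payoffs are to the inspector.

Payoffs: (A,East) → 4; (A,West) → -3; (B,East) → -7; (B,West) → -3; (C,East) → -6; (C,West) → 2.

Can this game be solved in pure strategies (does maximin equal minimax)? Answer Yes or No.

Row minima: A → -3, B → -7, C → -6; maximin = -3.
Column maxima: East → 4, West → 2; minimax = 2.
-3 ≠ 2, so no pure-strategy equilibrium exists.

No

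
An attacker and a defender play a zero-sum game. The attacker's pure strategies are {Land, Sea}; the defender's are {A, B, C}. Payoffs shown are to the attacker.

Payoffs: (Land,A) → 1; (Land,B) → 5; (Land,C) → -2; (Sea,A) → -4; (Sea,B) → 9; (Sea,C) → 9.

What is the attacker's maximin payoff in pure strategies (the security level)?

Row minima: Land → -2, Sea → -4.
The best of these is -2.

-2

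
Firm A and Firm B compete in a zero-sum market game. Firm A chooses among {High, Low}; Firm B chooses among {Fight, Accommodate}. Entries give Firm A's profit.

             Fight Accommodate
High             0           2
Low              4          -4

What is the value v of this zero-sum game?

Row minima: High → 0, Low → -4; maximin = 0.
Column maxima: Fight → 4, Accommodate → 2; minimax = 2.
0 ≠ 2, so there is no saddle point; optimal play is mixed.
Let Firm A play High with probability p. Expected payoff against Fight: 0p + 4(1−p) = −4p + 4; against Accommodate: 2p + (-4)(1−p) = 6p − 4.
Setting these equal: −4p + 4 = 6p − 4 ⇒ −10p = -8 ⇒ p = 4/5, and the value is (-4)·(4/5) + 4 = 4/5.
For Firm B: with q = P(Fight), equating High's and Low's payoffs gives −2q + 2 = 8q − 4 ⇒ q = 3/5.

4/5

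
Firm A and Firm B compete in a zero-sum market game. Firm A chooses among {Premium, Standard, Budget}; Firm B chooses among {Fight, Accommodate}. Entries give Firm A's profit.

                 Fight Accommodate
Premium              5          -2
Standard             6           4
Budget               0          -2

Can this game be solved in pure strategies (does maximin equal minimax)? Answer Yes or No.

Row minima: Premium → -2, Standard → 4, Budget → -2; maximin = 4.
Column maxima: Fight → 6, Accommodate → 4; minimax = 4.
maximin = minimax = 4, so a saddle point exists.

Yes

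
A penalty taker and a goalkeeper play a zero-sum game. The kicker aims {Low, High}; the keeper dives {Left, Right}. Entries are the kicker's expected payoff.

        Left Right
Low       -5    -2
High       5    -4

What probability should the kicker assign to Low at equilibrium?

Row minima: Low → -5, High → -4; maximin = -4.
Column maxima: Left → 5, Right → -2; minimax = -2.
-4 ≠ -2, so there is no saddle point; optimal play is mixed.
Let the kicker play Low with probability p. Expected payoff against Left: (-5)p + 5(1−p) = −10p + 5; against Right: (-2)p + (-4)(1−p) = 2p − 4.
Setting these equal: −10p + 5 = 2p − 4 ⇒ −12p = -9 ⇒ p = 3/4, and the value is (-10)·(3/4) + 5 = -5/2.
For the keeper: with q = P(Left), equating Low's and High's payoffs gives −3q − 2 = 9q − 4 ⇒ q = 1/6.

3/4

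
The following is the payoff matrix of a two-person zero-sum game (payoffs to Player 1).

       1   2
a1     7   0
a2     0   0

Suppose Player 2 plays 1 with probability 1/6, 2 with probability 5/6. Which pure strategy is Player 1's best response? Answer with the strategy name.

a1

Expected payoff of a1: (1/6)·7 + (5/6)·0 = 7/6.
Expected payoff of a2: (1/6)·0 + (5/6)·0 = 0.
The largest is 7/6, so Player 1's best response is a1.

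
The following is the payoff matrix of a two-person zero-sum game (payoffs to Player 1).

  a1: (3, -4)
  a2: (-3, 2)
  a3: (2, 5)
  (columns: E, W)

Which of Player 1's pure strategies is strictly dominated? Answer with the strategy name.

a2

a3 gives a strictly higher payoff than a2 against every column: 2 > -3, 5 > 2.
So a2 is strictly dominated and Player 1 never plays it.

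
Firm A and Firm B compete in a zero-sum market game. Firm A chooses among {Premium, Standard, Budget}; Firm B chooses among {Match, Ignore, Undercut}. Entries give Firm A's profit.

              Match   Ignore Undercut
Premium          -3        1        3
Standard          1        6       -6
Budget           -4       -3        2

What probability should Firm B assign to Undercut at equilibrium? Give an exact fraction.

4/13

Row minima: Premium → -3, Standard → -6, Budget → -4; maximin = -3.
Column maxima: Match → 1, Ignore → 6, Undercut → 3; minimax = 1.
-3 ≠ 1, so there is no saddle point; optimal play is mixed.
Budget is strictly dominated by Premium, so Firm A never plays it.
Ignore is strictly dominated by Match (it gives Firm A strictly more in every row), so Firm B never plays it.
On the remaining 2×2 (Premium, Standard vs Match, Undercut):
Let Firm A play Premium with probability p. Expected payoff against Match: (-3)p + 1(1−p) = −4p + 1; against Undercut: 3p + (-6)(1−p) = 9p − 6.
Setting these equal: −4p + 1 = 9p − 6 ⇒ −13p = -7 ⇒ p = 7/13, and the value is (-4)·(7/13) + 1 = -15/13.
For Firm B: with q = P(Match), equating Premium's and Standard's payoffs gives −6q + 3 = 7q − 6 ⇒ q = 9/13.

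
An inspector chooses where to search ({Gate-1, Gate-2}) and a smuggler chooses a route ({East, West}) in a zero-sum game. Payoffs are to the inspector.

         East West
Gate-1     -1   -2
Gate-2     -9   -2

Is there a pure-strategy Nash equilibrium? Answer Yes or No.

Yes

Row minima: Gate-1 → -2, Gate-2 → -9; maximin = -2.
Column maxima: East → -1, West → -2; minimax = -2.
maximin = minimax = -2, so a saddle point exists.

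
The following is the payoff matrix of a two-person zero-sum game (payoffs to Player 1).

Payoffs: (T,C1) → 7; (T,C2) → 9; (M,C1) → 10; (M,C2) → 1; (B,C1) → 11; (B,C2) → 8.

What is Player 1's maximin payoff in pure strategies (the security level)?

8

Row minima: T → 7, M → 1, B → 8.
The best of these is 8.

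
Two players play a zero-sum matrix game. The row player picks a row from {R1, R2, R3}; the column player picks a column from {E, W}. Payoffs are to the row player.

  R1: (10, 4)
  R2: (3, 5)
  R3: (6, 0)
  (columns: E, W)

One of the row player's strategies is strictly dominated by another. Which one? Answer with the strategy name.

R1 gives a strictly higher payoff than R3 against every column: 10 > 6, 4 > 0.
So R3 is strictly dominated and the row player never plays it.

R3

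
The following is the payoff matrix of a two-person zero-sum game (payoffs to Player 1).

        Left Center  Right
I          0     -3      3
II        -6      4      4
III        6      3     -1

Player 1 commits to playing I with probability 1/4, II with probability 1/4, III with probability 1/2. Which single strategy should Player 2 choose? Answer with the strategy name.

Right

If Player 2 plays Left, Player 1's expected payoff is (1/4)·0 + (1/4)·(-6) + (1/2)·6 = 3/2.
If Player 2 plays Center, Player 1's expected payoff is (1/4)·(-3) + (1/4)·4 + (1/2)·3 = 7/4.
If Player 2 plays Right, Player 1's expected payoff is (1/4)·3 + (1/4)·4 + (1/2)·(-1) = 5/4.
Player 2 minimizes Player 1's payoff; the smallest is 5/4, so the best response is Right.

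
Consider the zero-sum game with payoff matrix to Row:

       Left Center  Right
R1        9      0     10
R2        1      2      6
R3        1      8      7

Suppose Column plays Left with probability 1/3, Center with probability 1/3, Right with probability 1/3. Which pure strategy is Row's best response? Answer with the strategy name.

R1

Expected payoff of R1: (1/3)·9 + (1/3)·0 + (1/3)·10 = 19/3.
Expected payoff of R2: (1/3)·1 + (1/3)·2 + (1/3)·6 = 3.
Expected payoff of R3: (1/3)·1 + (1/3)·8 + (1/3)·7 = 16/3.
The largest is 19/3, so Row's best response is R1.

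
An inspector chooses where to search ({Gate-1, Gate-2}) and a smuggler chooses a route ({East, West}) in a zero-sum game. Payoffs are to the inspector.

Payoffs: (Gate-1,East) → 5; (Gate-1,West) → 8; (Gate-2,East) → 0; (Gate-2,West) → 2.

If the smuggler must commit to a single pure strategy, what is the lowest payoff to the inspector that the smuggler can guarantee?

5

Column maxima: East → 5, West → 8.
The smallest of these is 5.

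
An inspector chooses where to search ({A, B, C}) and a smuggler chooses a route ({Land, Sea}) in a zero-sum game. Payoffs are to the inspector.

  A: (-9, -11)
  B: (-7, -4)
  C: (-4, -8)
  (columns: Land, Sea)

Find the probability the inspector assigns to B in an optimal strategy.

4/7

Row minima: A → -11, B → -7, C → -8; maximin = -7.
Column maxima: Land → -4, Sea → -4; minimax = -4.
-7 ≠ -4, so there is no saddle point; optimal play is mixed.
A is strictly dominated by B, so the inspector never plays it.
On the remaining 2×2 (B, C vs Land, Sea):
Let the inspector play B with probability p. Expected payoff against Land: (-7)p + (-4)(1−p) = −3p − 4; against Sea: (-4)p + (-8)(1−p) = 4p − 8.
Setting these equal: −3p − 4 = 4p − 8 ⇒ −7p = -4 ⇒ p = 4/7, and the value is (-3)·(4/7) − 4 = -40/7.
For the smuggler: with q = P(Land), equating B's and C's payoffs gives −3q − 4 = 4q − 8 ⇒ q = 4/7.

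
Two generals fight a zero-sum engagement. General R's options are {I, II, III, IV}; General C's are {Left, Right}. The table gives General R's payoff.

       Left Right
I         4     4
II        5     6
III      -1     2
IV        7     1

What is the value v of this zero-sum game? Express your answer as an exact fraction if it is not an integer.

37/7

Row minima: I → 4, II → 5, III → -1, IV → 1; maximin = 5.
Column maxima: Left → 7, Right → 6; minimax = 6.
5 ≠ 6, so there is no saddle point; optimal play is mixed.
I is strictly dominated by II, so General R never plays it.
III is strictly dominated by II, so General R never plays it.
On the remaining 2×2 (II, IV vs Left, Right):
Let General R play II with probability p. Expected payoff against Left: 5p + 7(1−p) = −2p + 7; against Right: 6p + 1(1−p) = 5p + 1.
Setting these equal: −2p + 7 = 5p + 1 ⇒ −7p = -6 ⇒ p = 6/7, and the value is (-2)·(6/7) + 7 = 37/7.
For General C: with q = P(Left), equating II's and IV's payoffs gives −q + 6 = 6q + 1 ⇒ q = 5/7.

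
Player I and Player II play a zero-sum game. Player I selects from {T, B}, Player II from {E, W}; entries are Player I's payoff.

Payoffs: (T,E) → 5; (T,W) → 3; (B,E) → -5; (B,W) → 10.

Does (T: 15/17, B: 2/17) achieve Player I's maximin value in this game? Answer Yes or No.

Yes

Against E this mix gives (15/17)·5 + (2/17)·(-5) = 65/17.
Against W this mix gives (15/17)·3 + (2/17)·10 = 65/17.
All of Player II's active replies (E, W) yield 65/17, and no column does worse for Player I. The mix makes Player II indifferent and guarantees 65/17, so it is optimal.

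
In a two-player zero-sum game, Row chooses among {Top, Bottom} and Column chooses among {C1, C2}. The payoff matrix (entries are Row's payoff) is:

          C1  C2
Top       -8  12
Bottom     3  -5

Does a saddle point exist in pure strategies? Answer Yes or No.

No

Row minima: Top → -8, Bottom → -5; maximin = -5.
Column maxima: C1 → 3, C2 → 12; minimax = 3.
-5 ≠ 3, so no pure-strategy equilibrium exists.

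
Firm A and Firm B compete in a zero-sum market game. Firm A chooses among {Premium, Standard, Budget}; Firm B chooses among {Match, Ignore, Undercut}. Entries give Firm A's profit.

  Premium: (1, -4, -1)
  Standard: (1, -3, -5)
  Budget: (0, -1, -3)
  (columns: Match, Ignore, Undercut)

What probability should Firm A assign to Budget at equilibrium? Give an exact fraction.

Row minima: Premium → -4, Standard → -5, Budget → -3; maximin = -3.
Column maxima: Match → 1, Ignore → -1, Undercut → -1; minimax = -1.
-3 ≠ -1, so there is no saddle point; optimal play is mixed.
Match is strictly dominated by Ignore (it gives Firm A strictly more in every row), so Firm B never plays it.
With Match eliminated, Standard is strictly dominated by Budget (Budget gives Firm A strictly more in every remaining column), so Firm A never plays it.
On the remaining 2×2 (Premium, Budget vs Ignore, Undercut):
Let Firm A play Premium with probability p. Expected payoff against Ignore: (-4)p + (-1)(1−p) = −3p − 1; against Undercut: (-1)p + (-3)(1−p) = 2p − 3.
Setting these equal: −3p − 1 = 2p − 3 ⇒ −5p = -2 ⇒ p = 2/5, and the value is (-3)·(2/5) − 1 = -11/5.
For Firm B: with q = P(Ignore), equating Premium's and Budget's payoffs gives −3q − 1 = 2q − 3 ⇒ q = 2/5.

3/5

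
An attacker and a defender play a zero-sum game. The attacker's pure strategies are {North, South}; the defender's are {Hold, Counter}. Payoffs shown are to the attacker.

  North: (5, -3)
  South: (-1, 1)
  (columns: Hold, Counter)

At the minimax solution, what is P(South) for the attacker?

4/5

Row minima: North → -3, South → -1; maximin = -1.
Column maxima: Hold → 5, Counter → 1; minimax = 1.
-1 ≠ 1, so there is no saddle point; optimal play is mixed.
Let the attacker play North with probability p. Expected payoff against Hold: 5p + (-1)(1−p) = 6p − 1; against Counter: (-3)p + 1(1−p) = −4p + 1.
Setting these equal: 6p − 1 = −4p + 1 ⇒ 10p = 2 ⇒ p = 1/5, and the value is (6)·(1/5) − 1 = 1/5.
For the defender: with q = P(Hold), equating North's and South's payoffs gives 8q − 3 = −2q + 1 ⇒ q = 2/5.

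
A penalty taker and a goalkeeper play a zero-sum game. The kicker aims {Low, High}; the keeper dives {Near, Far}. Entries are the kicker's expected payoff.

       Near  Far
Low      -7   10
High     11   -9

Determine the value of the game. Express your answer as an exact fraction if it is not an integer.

47/37

Row minima: Low → -7, High → -9; maximin = -7.
Column maxima: Near → 11, Far → 10; minimax = 10.
-7 ≠ 10, so there is no saddle point; optimal play is mixed.
Let the kicker play Low with probability p. Expected payoff against Near: (-7)p + 11(1−p) = −18p + 11; against Far: 10p + (-9)(1−p) = 19p − 9.
Setting these equal: −18p + 11 = 19p − 9 ⇒ −37p = -20 ⇒ p = 20/37, and the value is (-18)·(20/37) + 11 = 47/37.
For the keeper: with q = P(Near), equating Low's and High's payoffs gives −17q + 10 = 20q − 9 ⇒ q = 19/37.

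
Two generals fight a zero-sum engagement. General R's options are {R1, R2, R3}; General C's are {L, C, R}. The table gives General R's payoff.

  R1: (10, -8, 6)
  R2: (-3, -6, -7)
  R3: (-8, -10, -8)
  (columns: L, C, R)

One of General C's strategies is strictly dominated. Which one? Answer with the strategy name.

C holds General R's payoff strictly below L in every row: -8 < 10, -6 < -3, -10 < -8.
So L is strictly dominated for General C.

L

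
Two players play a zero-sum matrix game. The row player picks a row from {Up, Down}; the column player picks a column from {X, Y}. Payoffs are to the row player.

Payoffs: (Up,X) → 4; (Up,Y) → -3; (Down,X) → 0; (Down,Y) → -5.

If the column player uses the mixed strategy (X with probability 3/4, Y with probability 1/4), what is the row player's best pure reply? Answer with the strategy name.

Expected payoff of Up: (3/4)·4 + (1/4)·(-3) = 9/4.
Expected payoff of Down: (3/4)·0 + (1/4)·(-5) = -5/4.
The largest is 9/4, so the row player's best response is Up.

Up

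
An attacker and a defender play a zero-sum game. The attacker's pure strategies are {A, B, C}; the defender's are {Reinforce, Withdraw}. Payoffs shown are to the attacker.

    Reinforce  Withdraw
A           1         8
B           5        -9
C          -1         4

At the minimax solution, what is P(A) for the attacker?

2/3

Row minima: A → 1, B → -9, C → -1; maximin = 1.
Column maxima: Reinforce → 5, Withdraw → 8; minimax = 5.
1 ≠ 5, so there is no saddle point; optimal play is mixed.
C is strictly dominated by A, so the attacker never plays it.
On the remaining 2×2 (A, B vs Reinforce, Withdraw):
Let the attacker play A with probability p. Expected payoff against Reinforce: 1p + 5(1−p) = −4p + 5; against Withdraw: 8p + (-9)(1−p) = 17p − 9.
Setting these equal: −4p + 5 = 17p − 9 ⇒ −21p = -14 ⇒ p = 2/3, and the value is (-4)·(2/3) + 5 = 7/3.
For the defender: with q = P(Reinforce), equating A's and B's payoffs gives −7q + 8 = 14q − 9 ⇒ q = 17/21.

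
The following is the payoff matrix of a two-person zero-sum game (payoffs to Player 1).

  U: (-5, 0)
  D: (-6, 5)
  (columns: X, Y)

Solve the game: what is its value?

-5

Row minima: U → -5, D → -6; maximin = -5.
Column maxima: X → -5, Y → 5; minimax = -5.
Since maximin = minimax = -5, there is a saddle point and the value is -5.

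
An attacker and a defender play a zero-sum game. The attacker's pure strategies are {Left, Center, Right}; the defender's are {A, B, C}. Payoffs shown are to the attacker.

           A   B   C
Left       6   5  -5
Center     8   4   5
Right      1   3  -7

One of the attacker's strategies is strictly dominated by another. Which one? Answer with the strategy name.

Left gives a strictly higher payoff than Right against every column: 6 > 1, 5 > 3, -5 > -7.
So Right is strictly dominated and the attacker never plays it.

Right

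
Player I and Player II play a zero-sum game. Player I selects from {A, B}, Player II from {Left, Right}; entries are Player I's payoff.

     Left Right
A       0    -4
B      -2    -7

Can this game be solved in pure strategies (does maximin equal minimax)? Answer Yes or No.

Row minima: A → -4, B → -7; maximin = -4.
Column maxima: Left → 0, Right → -4; minimax = -4.
maximin = minimax = -4, so a saddle point exists.

Yes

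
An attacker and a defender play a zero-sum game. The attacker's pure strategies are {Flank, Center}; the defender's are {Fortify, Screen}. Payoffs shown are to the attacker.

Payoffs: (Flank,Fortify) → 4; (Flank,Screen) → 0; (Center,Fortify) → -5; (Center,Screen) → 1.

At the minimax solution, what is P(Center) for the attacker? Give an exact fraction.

Row minima: Flank → 0, Center → -5; maximin = 0.
Column maxima: Fortify → 4, Screen → 1; minimax = 1.
0 ≠ 1, so there is no saddle point; optimal play is mixed.
Let the attacker play Flank with probability p. Expected payoff against Fortify: 4p + (-5)(1−p) = 9p − 5; against Screen: 0p + 1(1−p) = −p + 1.
Setting these equal: 9p − 5 = −p + 1 ⇒ 10p = 6 ⇒ p = 3/5, and the value is (9)·(3/5) − 5 = 2/5.
For the defender: with q = P(Fortify), equating Flank's and Center's payoffs gives 4q = −6q + 1 ⇒ q = 1/10.

2/5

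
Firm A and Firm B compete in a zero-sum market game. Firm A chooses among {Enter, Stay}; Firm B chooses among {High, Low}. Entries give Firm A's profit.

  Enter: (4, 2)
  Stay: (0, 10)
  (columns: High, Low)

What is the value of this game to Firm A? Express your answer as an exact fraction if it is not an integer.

Row minima: Enter → 2, Stay → 0; maximin = 2.
Column maxima: High → 4, Low → 10; minimax = 4.
2 ≠ 4, so there is no saddle point; optimal play is mixed.
Let Firm A play Enter with probability p. Expected payoff against High: 4p + 0(1−p) = 4p; against Low: 2p + 10(1−p) = −8p + 10.
Setting these equal: 4p = −8p + 10 ⇒ 12p = 10 ⇒ p = 5/6, and the value is (4)·(5/6) = 10/3.
For Firm B: with q = P(High), equating Enter's and Stay's payoffs gives 2q + 2 = −10q + 10 ⇒ q = 2/3.

10/3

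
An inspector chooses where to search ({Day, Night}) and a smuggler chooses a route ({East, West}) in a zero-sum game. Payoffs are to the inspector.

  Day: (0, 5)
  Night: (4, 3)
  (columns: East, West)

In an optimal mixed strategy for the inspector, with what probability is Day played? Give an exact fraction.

Row minima: Day → 0, Night → 3; maximin = 3.
Column maxima: East → 4, West → 5; minimax = 4.
3 ≠ 4, so there is no saddle point; optimal play is mixed.
Let the inspector play Day with probability p. Expected payoff against East: 0p + 4(1−p) = −4p + 4; against West: 5p + 3(1−p) = 2p + 3.
Setting these equal: −4p + 4 = 2p + 3 ⇒ −6p = -1 ⇒ p = 1/6, and the value is (-4)·(1/6) + 4 = 10/3.
For the smuggler: with q = P(East), equating Day's and Night's payoffs gives −5q + 5 = q + 3 ⇒ q = 1/3.

1/6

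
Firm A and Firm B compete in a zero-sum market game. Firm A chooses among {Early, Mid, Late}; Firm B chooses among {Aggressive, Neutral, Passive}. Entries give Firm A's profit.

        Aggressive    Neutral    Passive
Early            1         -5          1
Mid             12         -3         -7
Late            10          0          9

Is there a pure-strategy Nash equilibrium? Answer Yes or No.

Row minima: Early → -5, Mid → -7, Late → 0; maximin = 0.
Column maxima: Aggressive → 12, Neutral → 0, Passive → 9; minimax = 0.
maximin = minimax = 0, so a saddle point exists.

Yes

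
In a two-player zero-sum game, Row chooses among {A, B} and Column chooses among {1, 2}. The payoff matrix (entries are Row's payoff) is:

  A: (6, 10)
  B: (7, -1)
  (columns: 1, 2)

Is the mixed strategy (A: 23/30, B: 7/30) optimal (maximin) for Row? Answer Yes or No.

Against 1 this mix gives (23/30)·6 + (7/30)·7 = 187/30.
Against 2 this mix gives (23/30)·10 + (7/30)·(-1) = 223/30.
Column will play 1, holding Row to 187/30. Shifting weight toward the row that does better against 1 would raise this floor (the equalizing mix achieves 19/3 against both 1 and 2), so the proposed strategy is not optimal.

No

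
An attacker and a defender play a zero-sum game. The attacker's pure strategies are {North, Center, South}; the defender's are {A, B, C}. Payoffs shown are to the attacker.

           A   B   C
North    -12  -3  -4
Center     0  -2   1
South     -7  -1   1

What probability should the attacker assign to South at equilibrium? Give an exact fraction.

Row minima: North → -12, Center → -2, South → -7; maximin = -2.
Column maxima: A → 0, B → -1, C → 1; minimax = -1.
-2 ≠ -1, so there is no saddle point; optimal play is mixed.
North is strictly dominated by Center, so the attacker never plays it.
C is strictly dominated by A (it gives the attacker strictly more in every row), so the defender never plays it.
On the remaining 2×2 (Center, South vs A, B):
Let the attacker play Center with probability p. Expected payoff against A: 0p + (-7)(1−p) = 7p − 7; against B: (-2)p + (-1)(1−p) = −p − 1.
Setting these equal: 7p − 7 = −p − 1 ⇒ 8p = 6 ⇒ p = 3/4, and the value is (7)·(3/4) − 7 = -7/4.
For the defender: with q = P(A), equating Center's and South's payoffs gives 2q − 2 = −6q − 1 ⇒ q = 1/8.

1/4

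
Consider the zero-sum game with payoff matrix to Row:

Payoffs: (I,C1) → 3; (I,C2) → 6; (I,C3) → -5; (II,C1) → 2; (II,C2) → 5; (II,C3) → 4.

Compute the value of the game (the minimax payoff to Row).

11/5

Row minima: I → -5, II → 2; maximin = 2.
Column maxima: C1 → 3, C2 → 6, C3 → 4; minimax = 3.
2 ≠ 3, so there is no saddle point; optimal play is mixed.
C2 is strictly dominated by C1 (it gives Row strictly more in every row), so Column never plays it.
On the remaining 2×2 (I, II vs C1, C3):
Let Row play I with probability p. Expected payoff against C1: 3p + 2(1−p) = p + 2; against C3: (-5)p + 4(1−p) = −9p + 4.
Setting these equal: p + 2 = −9p + 4 ⇒ 10p = 2 ⇒ p = 1/5, and the value is (1)·(1/5) + 2 = 11/5.
For Column: with q = P(C1), equating I's and II's payoffs gives 8q − 5 = −2q + 4 ⇒ q = 9/10.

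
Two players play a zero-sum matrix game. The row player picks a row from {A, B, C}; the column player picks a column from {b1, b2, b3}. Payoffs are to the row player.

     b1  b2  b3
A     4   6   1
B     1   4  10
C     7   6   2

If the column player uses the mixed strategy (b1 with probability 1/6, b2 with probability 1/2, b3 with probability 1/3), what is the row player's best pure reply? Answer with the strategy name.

Expected payoff of A: (1/6)·4 + (1/2)·6 + (1/3)·1 = 4.
Expected payoff of B: (1/6)·1 + (1/2)·4 + (1/3)·10 = 11/2.
Expected payoff of C: (1/6)·7 + (1/2)·6 + (1/3)·2 = 29/6.
The largest is 11/2, so the row player's best response is B.

B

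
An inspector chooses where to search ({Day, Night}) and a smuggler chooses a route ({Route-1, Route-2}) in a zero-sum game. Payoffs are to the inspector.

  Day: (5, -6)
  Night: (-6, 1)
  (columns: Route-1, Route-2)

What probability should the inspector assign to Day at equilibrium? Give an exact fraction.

7/18

Row minima: Day → -6, Night → -6; maximin = -6.
Column maxima: Route-1 → 5, Route-2 → 1; minimax = 1.
-6 ≠ 1, so there is no saddle point; optimal play is mixed.
Let the inspector play Day with probability p. Expected payoff against Route-1: 5p + (-6)(1−p) = 11p − 6; against Route-2: (-6)p + 1(1−p) = −7p + 1.
Setting these equal: 11p − 6 = −7p + 1 ⇒ 18p = 7 ⇒ p = 7/18, and the value is (11)·(7/18) − 6 = -31/18.
For the smuggler: with q = P(Route-1), equating Day's and Night's payoffs gives 11q − 6 = −7q + 1 ⇒ q = 7/18.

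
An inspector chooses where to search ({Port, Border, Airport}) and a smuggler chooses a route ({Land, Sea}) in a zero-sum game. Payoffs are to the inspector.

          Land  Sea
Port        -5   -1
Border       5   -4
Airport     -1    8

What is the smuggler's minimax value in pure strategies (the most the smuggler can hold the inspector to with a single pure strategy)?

5

Column maxima: Land → 5, Sea → 8.
The smallest of these is 5.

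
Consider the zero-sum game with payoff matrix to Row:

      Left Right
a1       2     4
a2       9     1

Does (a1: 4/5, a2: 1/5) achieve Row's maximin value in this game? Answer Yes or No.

Against Left this mix gives (4/5)·2 + (1/5)·9 = 17/5.
Against Right this mix gives (4/5)·4 + (1/5)·1 = 17/5.
All of Column's active replies (Left, Right) yield 17/5, and no column does worse for Row. The mix makes Column indifferent and guarantees 17/5, so it is optimal.

Yes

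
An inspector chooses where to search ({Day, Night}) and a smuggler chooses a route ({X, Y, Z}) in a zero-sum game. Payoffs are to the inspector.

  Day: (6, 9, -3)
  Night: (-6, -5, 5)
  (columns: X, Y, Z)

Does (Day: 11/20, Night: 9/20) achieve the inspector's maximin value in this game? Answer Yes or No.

Against X this mix gives (11/20)·6 + (9/20)·(-6) = 3/5.
Against Y this mix gives (11/20)·9 + (9/20)·(-5) = 27/10.
Against Z this mix gives (11/20)·(-3) + (9/20)·5 = 3/5.
All of the smuggler's active replies (X, Z) yield 3/5, and no column does worse for the inspector. The mix makes the smuggler indifferent and guarantees 3/5, so it is optimal.

Yes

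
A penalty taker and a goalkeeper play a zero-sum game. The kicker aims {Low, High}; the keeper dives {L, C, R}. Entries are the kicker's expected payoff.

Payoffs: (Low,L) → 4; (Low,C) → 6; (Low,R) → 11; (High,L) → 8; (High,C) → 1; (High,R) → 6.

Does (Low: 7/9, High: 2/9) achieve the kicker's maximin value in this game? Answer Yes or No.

Against L this mix gives (7/9)·4 + (2/9)·8 = 44/9.
Against C this mix gives (7/9)·6 + (2/9)·1 = 44/9.
Against R this mix gives (7/9)·11 + (2/9)·6 = 89/9.
All of the keeper's active replies (L, C) yield 44/9, and no column does worse for the kicker. The mix makes the keeper indifferent and guarantees 44/9, so it is optimal.

Yes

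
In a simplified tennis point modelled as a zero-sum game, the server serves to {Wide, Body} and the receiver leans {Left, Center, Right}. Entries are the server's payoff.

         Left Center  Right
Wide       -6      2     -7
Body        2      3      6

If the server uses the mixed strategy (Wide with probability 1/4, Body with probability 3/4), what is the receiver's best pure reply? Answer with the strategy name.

Left

If the receiver plays Left, the server's expected payoff is (1/4)·(-6) + (3/4)·2 = 0.
If the receiver plays Center, the server's expected payoff is (1/4)·2 + (3/4)·3 = 11/4.
If the receiver plays Right, the server's expected payoff is (1/4)·(-7) + (3/4)·6 = 11/4.
The receiver minimizes the server's payoff; the smallest is 0, so the best response is Left.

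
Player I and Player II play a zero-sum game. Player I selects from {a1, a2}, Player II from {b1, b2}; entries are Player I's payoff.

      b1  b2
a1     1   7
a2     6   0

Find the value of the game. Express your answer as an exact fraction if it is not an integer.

7/2

Row minima: a1 → 1, a2 → 0; maximin = 1.
Column maxima: b1 → 6, b2 → 7; minimax = 6.
1 ≠ 6, so there is no saddle point; optimal play is mixed.
Let Player I play a1 with probability p. Expected payoff against b1: 1p + 6(1−p) = −5p + 6; against b2: 7p + 0(1−p) = 7p.
Setting these equal: −5p + 6 = 7p ⇒ −12p = -6 ⇒ p = 1/2, and the value is (-5)·(1/2) + 6 = 7/2.
For Player II: with q = P(b1), equating a1's and a2's payoffs gives −6q + 7 = 6q ⇒ q = 7/12.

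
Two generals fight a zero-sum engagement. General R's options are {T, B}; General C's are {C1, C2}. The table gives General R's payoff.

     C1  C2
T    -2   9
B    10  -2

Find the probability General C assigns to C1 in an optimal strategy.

11/23

Row minima: T → -2, B → -2; maximin = -2.
Column maxima: C1 → 10, C2 → 9; minimax = 9.
-2 ≠ 9, so there is no saddle point; optimal play is mixed.
Let General R play T with probability p. Expected payoff against C1: (-2)p + 10(1−p) = −12p + 10; against C2: 9p + (-2)(1−p) = 11p − 2.
Setting these equal: −12p + 10 = 11p − 2 ⇒ −23p = -12 ⇒ p = 12/23, and the value is (-12)·(12/23) + 10 = 86/23.
For General C: with q = P(C1), equating T's and B's payoffs gives −11q + 9 = 12q − 2 ⇒ q = 11/23.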